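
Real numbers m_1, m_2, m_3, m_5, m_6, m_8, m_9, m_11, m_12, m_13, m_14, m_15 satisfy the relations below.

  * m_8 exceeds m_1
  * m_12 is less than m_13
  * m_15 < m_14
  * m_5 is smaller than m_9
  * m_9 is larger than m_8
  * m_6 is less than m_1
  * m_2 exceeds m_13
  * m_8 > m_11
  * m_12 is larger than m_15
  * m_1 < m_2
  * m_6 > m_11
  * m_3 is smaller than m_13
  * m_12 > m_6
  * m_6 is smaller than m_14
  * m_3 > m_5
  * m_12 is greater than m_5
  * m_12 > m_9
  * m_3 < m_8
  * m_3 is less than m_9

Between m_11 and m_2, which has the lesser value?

Chaining the given relations: m_11 < m_6 < m_1 < m_8 < m_9 < m_12 < m_13 < m_2.
So m_11 < m_2; m_11 is the smaller of the two.

m_11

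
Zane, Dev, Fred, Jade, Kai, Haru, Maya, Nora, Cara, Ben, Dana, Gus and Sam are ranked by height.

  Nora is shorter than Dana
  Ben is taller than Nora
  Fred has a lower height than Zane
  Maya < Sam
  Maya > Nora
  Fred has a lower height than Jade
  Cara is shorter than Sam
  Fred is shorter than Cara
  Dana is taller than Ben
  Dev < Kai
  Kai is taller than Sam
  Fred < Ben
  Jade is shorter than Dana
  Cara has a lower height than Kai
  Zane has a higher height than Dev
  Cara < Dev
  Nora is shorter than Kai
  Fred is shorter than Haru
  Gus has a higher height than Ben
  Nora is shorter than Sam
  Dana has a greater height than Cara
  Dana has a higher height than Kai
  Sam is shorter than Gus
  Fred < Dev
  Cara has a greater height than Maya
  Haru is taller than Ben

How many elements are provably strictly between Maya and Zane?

Chaining upward from Maya reaches: Cara, Dev, Sam, Kai, Dana, Gus.
Chaining downward from Zane reaches: Nora, Fred, Cara, Dev.
Strictly between Maya and Zane are those in both lists: Cara, Dev — 2 elements.

2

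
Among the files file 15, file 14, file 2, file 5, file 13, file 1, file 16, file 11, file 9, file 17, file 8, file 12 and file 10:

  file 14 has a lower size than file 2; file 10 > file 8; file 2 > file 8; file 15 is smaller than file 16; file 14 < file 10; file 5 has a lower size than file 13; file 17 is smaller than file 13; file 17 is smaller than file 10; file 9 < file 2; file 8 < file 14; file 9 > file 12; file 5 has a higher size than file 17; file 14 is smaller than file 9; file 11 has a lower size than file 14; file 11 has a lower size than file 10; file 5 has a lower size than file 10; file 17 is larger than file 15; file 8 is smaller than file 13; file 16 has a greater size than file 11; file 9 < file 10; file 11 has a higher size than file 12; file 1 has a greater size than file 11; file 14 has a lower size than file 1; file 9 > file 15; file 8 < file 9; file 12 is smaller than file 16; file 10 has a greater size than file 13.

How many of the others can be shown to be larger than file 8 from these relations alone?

Directly above file 8: file 14, file 13, file 9, file 10, file 2.
One step further: file 1 (6 so far).
No other element is forced above file 8 by the given relations, so the count is 6.

6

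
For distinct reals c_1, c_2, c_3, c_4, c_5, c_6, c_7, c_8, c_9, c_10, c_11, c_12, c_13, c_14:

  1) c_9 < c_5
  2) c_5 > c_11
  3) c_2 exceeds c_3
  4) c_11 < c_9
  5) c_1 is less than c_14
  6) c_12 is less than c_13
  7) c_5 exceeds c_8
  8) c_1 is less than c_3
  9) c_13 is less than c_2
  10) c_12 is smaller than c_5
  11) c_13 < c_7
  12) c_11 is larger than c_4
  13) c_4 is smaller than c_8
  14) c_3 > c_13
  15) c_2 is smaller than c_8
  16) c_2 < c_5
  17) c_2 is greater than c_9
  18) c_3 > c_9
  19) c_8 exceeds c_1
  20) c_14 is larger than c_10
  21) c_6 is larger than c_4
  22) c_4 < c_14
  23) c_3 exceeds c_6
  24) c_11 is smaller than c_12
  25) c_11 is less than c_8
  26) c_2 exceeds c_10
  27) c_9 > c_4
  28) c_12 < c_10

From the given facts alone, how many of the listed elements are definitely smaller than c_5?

11

From c_5 the given relations immediately reach c_11, c_12, c_9, c_2, c_8.
From those, c_4, c_10, c_13, c_1, c_3 — 10 in total.
From those, c_6 — 11 in total.
Nothing else is reachable below c_5; 11 in all.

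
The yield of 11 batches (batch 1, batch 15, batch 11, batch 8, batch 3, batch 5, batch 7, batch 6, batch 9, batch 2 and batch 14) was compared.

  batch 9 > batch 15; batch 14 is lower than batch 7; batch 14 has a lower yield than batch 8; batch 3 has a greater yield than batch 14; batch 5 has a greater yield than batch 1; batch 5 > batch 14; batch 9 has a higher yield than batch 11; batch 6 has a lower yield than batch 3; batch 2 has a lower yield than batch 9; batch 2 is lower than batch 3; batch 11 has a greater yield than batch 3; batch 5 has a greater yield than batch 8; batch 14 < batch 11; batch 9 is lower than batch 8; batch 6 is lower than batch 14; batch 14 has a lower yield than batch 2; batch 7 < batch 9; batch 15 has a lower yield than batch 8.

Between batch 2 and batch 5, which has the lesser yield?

Link the given pairs in sequence: batch 2 < batch 3; batch 3 < batch 11; batch 11 < batch 9; batch 9 < batch 8; batch 8 < batch 5.
Together: batch 2 < batch 3 < batch 11 < batch 9 < batch 8 < batch 5.
So batch 2 < batch 5; batch 2 is the lower of the two.

batch 2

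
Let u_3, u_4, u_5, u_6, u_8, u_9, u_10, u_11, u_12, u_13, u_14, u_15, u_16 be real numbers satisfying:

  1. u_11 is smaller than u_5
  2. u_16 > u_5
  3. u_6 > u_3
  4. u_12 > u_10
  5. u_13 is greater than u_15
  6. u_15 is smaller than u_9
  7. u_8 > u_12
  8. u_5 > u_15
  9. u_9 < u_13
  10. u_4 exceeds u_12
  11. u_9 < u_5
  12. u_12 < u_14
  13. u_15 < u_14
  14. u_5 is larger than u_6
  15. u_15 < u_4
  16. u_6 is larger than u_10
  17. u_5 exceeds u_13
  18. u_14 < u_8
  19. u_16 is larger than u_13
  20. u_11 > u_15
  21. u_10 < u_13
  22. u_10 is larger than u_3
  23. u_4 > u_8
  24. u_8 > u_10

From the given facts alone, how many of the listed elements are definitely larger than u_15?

The elements the relations force above u_15 are u_9, u_11, u_14, u_13, u_5, u_16, u_8, u_4 — no chain reaches any other.
That is 8.

8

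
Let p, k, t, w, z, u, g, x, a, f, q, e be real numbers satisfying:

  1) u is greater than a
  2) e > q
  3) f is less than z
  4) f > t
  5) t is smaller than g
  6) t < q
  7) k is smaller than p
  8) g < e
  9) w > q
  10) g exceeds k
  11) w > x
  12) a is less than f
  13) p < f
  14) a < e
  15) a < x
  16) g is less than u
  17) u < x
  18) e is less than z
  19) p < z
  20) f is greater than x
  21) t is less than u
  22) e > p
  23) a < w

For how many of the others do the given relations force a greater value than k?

The elements the relations force above k are g, p, u, x, w, e, f, z — no chain reaches any other.
That is 8.

8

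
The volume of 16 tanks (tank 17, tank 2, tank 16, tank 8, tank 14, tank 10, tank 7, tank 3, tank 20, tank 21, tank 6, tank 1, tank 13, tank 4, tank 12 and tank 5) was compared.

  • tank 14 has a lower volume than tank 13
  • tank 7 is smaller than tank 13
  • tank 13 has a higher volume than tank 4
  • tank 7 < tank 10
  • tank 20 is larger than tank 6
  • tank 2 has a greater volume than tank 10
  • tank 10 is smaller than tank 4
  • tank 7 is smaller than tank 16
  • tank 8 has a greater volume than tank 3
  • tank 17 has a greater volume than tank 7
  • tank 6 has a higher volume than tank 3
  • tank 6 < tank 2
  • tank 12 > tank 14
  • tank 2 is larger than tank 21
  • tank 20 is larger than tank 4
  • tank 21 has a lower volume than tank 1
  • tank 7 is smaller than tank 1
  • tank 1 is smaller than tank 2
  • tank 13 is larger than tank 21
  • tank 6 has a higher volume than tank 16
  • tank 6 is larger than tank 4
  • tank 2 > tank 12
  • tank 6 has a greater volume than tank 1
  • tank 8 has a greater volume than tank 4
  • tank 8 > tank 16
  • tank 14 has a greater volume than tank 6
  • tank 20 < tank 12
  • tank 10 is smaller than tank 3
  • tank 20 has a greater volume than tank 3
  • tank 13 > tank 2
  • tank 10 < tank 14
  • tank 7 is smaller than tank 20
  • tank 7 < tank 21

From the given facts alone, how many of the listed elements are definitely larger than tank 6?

5

Directly above tank 6: tank 14, tank 20, tank 2.
One step further: tank 12, tank 13 (5 so far).
Nothing else is reachable above tank 6; 5 in all.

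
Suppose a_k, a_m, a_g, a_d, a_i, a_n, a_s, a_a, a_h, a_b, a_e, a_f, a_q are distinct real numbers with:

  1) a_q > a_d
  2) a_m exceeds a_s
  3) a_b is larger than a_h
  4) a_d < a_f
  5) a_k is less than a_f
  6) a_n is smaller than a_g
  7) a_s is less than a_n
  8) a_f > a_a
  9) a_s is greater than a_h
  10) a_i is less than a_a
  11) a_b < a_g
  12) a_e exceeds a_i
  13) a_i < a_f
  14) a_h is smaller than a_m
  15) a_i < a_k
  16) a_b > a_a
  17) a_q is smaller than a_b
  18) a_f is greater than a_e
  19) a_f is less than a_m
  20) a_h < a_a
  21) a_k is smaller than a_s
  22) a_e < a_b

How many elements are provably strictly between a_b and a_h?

1

Chaining upward from a_h reaches: a_a, a_f, a_s, a_n, a_m, a_g.
Chaining downward from a_b reaches: a_i, a_e, a_d, a_q, a_a.
Strictly between a_h and a_b are those in both lists: a_a — 1 element.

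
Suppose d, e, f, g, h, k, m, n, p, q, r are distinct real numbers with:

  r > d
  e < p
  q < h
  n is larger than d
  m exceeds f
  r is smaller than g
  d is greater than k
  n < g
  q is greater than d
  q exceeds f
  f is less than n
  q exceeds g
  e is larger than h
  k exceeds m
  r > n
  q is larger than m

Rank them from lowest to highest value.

f < m < k < d < n < r < g < q < h < e < p

Nothing is placed below f, so it is least; from there f < m; m < k; k < d; d < n; n < r; r < g; g < q; q < h; h < e; e < p, each given directly.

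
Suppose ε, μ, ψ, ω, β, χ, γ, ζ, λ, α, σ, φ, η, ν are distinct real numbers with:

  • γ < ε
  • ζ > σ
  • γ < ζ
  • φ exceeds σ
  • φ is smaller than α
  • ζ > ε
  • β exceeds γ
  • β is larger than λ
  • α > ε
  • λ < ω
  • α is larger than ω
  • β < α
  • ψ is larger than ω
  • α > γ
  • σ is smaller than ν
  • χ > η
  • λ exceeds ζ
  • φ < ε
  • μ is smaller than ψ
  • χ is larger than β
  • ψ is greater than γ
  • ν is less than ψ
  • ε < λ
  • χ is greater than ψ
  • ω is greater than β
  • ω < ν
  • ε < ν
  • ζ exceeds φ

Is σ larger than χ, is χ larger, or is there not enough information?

χ

σ < φ and φ < ε give σ < ε.
Then ε < ζ extends the chain to ζ.
Then ζ < λ extends the chain to λ.
With λ < β: σ < φ < ε < ζ < λ < β.
With β < ω: σ < φ < ε < ζ < λ < β < ω.
Then ω < ν extends the chain to ν.
With ν < ψ: σ < φ < ε < ζ < λ < β < ω < ν < ψ.
Then ψ < χ extends the chain to χ.
So χ is larger.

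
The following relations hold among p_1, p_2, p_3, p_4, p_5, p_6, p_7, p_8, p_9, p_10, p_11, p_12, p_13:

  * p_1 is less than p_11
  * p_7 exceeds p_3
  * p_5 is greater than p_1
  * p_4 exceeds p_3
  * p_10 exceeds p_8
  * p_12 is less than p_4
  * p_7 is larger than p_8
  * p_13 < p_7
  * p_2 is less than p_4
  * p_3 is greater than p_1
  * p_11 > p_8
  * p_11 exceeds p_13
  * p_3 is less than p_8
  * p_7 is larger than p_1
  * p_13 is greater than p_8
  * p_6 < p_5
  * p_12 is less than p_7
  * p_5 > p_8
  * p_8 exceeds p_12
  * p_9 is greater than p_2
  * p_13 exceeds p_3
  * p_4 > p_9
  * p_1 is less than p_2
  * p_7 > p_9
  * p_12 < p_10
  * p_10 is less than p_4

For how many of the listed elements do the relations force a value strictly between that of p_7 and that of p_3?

Chaining upward from p_3 reaches: p_8, p_5, p_10, p_4, p_13, p_11.
Chaining downward from p_7 reaches: p_1, p_12, p_2, p_8, p_9, p_13.
Strictly between p_3 and p_7 are those in both lists: p_8, p_13 — 2 elements.

2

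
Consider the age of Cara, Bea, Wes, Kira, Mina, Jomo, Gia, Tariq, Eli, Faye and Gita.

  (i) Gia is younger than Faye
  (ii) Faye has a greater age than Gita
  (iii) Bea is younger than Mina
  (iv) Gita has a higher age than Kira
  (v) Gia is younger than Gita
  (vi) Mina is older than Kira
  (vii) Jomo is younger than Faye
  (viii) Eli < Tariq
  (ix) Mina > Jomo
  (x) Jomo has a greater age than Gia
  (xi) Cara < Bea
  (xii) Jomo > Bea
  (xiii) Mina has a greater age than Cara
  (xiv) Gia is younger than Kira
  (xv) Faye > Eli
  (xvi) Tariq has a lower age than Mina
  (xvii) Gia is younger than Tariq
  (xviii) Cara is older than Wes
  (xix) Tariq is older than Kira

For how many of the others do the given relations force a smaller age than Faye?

8

The elements the relations force below Faye are Wes, Eli, Cara, Gia, Kira, Bea, Jomo, Gita — no chain reaches any other.
That is 8.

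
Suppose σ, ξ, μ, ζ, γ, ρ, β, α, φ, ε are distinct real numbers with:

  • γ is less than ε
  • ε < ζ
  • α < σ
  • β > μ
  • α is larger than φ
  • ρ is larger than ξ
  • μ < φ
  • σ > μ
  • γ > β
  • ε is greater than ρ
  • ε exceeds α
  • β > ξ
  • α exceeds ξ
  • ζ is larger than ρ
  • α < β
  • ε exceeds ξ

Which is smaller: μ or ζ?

The relevant relations are μ < φ; φ < α; α < β; β < γ; γ < ε; ε < ζ.
Together: μ < φ < α < β < γ < ε < ζ.
So μ < ζ; μ is the smaller of the two.

μ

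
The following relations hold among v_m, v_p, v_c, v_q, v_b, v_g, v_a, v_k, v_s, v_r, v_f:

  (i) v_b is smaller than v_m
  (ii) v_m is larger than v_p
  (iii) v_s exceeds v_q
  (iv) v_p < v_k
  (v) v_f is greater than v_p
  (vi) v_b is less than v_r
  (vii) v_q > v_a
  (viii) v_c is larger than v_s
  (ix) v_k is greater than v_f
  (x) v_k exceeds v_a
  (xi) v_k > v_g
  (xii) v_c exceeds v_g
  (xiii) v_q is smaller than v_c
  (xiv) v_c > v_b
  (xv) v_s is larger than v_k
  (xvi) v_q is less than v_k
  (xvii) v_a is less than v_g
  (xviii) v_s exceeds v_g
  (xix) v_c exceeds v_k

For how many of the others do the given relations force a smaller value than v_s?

Directly below v_s: v_g, v_q, v_k.
One step further: v_a, v_p, v_f (6 so far).
No other element is forced below v_s by the given relations, so the count is 6.

6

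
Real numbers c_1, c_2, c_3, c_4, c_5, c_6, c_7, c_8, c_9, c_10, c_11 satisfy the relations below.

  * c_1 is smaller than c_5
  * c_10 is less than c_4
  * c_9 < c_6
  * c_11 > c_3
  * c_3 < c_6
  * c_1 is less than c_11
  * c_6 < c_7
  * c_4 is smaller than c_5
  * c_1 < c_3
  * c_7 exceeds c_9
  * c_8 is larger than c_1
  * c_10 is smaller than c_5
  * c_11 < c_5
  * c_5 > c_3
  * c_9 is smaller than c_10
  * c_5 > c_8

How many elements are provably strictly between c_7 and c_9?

The relations place c_9 below c_7. An element lies strictly between them when it is forced above c_9 and also forced below c_7.
Above c_9: {c_6, c_10, c_4, c_5}. Below c_7: {c_1, c_3, c_6}.
Intersection: {c_6} — 1.

1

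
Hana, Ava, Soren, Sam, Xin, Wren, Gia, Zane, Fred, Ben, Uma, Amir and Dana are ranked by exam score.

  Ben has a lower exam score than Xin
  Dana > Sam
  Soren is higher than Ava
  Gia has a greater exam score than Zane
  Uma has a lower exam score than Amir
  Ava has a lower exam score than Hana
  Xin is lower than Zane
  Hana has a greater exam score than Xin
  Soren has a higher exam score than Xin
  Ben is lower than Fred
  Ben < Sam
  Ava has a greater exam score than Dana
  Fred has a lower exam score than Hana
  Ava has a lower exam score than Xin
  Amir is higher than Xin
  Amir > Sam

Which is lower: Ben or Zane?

Link the given pairs in sequence: Ben < Sam; Sam < Dana; Dana < Ava; Ava < Xin; Xin < Zane.
Together: Ben < Sam < Dana < Ava < Xin < Zane.
So Ben < Zane; Ben is the lower of the two.

Ben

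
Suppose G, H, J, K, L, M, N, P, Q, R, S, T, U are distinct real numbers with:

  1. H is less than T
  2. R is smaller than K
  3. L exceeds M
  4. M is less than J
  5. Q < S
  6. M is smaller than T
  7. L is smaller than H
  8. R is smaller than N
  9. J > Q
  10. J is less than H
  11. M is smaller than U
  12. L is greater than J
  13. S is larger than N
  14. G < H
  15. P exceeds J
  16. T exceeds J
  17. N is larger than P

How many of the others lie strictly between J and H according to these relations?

Chaining upward from J reaches: L, P, T, N, S.
Chaining downward from H reaches: Q, M, L, G.
Strictly between J and H are those in both lists: L — 1 element.

1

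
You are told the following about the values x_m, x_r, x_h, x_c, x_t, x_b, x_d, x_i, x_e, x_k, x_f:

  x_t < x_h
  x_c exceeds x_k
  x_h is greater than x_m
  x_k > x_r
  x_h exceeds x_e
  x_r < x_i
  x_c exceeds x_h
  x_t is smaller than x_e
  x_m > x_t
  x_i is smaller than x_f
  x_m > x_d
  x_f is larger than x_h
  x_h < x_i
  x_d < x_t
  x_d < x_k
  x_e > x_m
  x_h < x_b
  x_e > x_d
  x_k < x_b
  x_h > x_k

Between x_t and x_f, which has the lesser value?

x_t < x_m < x_e < x_h < x_i < x_f, by transitivity through x_m, x_e, x_h, x_i.
So x_t < x_f; x_t is the smaller of the two.

x_t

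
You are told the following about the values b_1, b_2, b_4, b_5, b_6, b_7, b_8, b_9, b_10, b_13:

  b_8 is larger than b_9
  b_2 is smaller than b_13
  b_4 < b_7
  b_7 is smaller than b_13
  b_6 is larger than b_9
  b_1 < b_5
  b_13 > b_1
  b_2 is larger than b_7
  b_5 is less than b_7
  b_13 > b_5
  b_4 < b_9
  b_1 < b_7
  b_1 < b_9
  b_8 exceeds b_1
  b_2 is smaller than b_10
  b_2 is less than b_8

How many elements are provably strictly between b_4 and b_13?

2

The relations place b_4 below b_13. An element lies strictly between them when it is forced above b_4 and also forced below b_13.
Above b_4: {b_7, b_2, b_10, b_9, b_8, b_6}. Below b_13: {b_1, b_5, b_7, b_2}.
Intersection: {b_7, b_2} — 2.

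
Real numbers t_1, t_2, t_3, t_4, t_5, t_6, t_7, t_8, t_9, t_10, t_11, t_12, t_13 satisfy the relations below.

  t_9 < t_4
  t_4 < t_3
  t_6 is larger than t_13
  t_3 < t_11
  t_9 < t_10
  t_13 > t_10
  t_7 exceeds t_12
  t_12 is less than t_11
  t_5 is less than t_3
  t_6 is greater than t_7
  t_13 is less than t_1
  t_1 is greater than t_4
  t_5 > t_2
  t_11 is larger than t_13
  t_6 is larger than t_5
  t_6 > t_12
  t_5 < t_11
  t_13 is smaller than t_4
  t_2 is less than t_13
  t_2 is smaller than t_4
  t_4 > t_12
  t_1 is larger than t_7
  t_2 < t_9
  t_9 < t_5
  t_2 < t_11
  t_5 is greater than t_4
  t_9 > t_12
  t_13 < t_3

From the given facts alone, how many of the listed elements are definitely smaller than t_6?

From t_6 the given relations immediately reach t_12, t_7, t_13, t_5.
From those, t_2, t_9, t_10, t_4 — 8 in total.
Nothing else is reachable below t_6; 8 in all.

8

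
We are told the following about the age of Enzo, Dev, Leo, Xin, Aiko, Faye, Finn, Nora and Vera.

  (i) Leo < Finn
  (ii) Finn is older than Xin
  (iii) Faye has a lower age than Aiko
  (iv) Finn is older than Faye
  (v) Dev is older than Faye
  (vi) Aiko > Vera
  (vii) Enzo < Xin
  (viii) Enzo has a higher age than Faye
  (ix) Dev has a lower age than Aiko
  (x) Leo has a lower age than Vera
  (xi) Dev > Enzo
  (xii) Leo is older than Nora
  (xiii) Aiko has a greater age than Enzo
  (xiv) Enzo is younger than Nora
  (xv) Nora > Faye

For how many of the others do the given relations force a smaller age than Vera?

From Vera the given relations immediately reach Leo.
From those, Nora — 2 in total.
From those, Faye, Enzo — 4 in total.
No other element is forced below Vera by the given relations, so the count is 4.

4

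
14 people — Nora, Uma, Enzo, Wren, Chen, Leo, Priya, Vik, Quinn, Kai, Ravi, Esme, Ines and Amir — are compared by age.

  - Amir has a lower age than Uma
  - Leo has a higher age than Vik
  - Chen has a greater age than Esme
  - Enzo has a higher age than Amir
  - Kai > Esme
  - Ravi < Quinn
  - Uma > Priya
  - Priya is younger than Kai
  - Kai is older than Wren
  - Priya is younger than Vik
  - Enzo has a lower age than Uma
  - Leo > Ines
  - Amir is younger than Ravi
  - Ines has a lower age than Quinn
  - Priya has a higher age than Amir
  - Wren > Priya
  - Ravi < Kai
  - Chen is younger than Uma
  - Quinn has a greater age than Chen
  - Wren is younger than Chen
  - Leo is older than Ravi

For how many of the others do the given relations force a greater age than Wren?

The elements the relations force above Wren are Kai, Chen, Uma, Quinn — no chain reaches any other.
That is 4.

4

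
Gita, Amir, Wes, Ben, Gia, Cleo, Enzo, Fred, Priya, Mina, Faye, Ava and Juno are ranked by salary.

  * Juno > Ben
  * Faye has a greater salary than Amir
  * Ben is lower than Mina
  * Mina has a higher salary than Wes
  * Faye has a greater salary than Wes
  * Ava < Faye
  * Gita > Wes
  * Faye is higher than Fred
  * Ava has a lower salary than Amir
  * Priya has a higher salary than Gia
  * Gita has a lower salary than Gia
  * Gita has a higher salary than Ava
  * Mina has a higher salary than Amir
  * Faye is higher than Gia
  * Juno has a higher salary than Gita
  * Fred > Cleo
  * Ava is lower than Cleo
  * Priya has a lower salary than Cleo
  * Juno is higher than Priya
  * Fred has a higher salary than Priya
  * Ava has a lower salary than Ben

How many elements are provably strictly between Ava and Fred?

4

Chaining upward from Ava reaches: Gita, Ben, Amir, Mina, Gia, Priya, Juno, Cleo, Faye.
Chaining downward from Fred reaches: Wes, Gita, Gia, Priya, Cleo.
Strictly between Ava and Fred are those in both lists: Gita, Gia, Priya, Cleo — 4 elements.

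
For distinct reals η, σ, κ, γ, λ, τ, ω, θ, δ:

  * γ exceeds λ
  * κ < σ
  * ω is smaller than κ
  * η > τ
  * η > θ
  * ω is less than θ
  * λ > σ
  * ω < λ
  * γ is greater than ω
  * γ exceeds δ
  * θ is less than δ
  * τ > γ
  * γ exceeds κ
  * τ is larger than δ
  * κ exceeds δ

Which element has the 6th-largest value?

κ

Piecing the relations together gives one ordering: ω < θ < δ < κ < σ < λ < γ < τ < η.
The 6th largest is κ.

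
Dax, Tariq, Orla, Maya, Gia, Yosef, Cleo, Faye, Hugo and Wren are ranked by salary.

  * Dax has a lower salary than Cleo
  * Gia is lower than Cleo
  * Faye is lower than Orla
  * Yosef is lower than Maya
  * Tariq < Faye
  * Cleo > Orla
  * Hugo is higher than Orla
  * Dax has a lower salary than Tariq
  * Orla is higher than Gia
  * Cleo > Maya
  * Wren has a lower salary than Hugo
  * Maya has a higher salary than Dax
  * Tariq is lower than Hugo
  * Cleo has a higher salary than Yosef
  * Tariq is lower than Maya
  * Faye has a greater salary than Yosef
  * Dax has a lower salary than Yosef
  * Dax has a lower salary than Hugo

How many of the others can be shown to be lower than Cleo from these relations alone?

Directly below Cleo: Dax, Yosef, Maya, Gia, Orla.
One step further: Tariq, Faye (7 so far).
No other element is forced below Cleo by the given relations, so the count is 7.

7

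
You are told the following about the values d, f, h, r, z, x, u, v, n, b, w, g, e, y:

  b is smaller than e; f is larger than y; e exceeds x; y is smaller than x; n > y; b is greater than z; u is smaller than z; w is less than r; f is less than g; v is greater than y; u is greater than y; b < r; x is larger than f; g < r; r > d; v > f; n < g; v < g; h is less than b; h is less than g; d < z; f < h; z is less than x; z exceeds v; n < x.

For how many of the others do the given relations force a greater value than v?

6

Directly above v: g, z.
One step further: b, x, r (5 so far).
One step further: e (6 so far).
Nothing else is reachable above v; 6 in all.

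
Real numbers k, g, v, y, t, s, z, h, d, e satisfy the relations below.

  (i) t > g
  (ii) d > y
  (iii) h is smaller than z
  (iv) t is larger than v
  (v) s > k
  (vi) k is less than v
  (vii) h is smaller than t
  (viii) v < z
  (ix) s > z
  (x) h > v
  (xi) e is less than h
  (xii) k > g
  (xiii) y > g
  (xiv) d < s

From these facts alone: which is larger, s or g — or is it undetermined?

Chaining the given relations: g < k < v < h < z < s.
So s is larger.

s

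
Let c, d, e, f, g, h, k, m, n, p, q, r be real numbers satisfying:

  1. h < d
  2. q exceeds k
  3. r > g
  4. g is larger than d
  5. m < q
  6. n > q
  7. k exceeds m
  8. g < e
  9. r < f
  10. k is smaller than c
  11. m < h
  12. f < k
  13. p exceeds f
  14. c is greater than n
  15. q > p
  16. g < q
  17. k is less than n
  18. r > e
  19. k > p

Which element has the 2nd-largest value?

n

The consecutive relations fix a unique order: m < h < d < g < e < r < f < p < k < q < n < c.
The 2nd largest is n.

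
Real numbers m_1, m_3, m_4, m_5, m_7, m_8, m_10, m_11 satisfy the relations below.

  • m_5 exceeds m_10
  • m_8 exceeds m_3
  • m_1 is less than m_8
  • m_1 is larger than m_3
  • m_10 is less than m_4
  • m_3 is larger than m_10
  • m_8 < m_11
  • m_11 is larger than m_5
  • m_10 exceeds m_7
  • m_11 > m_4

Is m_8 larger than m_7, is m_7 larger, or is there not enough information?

m_8

Following the relations from m_7: m_7 < m_10 < m_3 < m_1 < m_8.
So m_8 is larger.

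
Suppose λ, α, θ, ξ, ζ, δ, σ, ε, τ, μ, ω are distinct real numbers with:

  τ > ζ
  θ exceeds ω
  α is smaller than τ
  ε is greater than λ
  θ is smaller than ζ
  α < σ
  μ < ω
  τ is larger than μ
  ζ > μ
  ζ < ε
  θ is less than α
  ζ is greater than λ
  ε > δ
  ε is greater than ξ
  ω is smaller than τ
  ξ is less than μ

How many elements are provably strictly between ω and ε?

The relations place ω below ε. An element lies strictly between them when it is forced above ω and also forced below ε.
Above ω: {θ, ζ, α, σ, τ}. Below ε: {ξ, μ, δ, θ, λ, ζ}.
Intersection: {θ, ζ} — 2.

2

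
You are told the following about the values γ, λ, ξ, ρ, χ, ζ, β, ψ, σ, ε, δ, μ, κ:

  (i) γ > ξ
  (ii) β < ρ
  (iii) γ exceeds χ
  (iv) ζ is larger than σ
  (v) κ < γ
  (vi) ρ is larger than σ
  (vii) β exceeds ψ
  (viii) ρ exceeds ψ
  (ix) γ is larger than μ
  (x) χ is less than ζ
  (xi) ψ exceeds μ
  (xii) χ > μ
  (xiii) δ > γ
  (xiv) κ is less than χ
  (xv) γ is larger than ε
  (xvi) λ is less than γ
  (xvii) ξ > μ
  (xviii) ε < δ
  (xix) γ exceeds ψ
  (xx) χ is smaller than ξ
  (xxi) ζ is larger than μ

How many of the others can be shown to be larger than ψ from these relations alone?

The elements the relations force above ψ are β, γ, δ, ρ — no chain reaches any other.
That is 4.

4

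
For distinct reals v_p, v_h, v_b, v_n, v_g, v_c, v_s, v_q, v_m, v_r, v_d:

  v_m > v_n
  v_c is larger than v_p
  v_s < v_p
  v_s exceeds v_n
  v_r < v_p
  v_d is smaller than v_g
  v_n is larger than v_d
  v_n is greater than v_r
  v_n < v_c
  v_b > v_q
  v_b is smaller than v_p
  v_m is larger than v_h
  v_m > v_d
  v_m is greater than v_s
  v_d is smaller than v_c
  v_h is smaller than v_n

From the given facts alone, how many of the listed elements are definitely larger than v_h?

The elements the relations force above v_h are v_n, v_s, v_p, v_m, v_c — no chain reaches any other.
That is 5.

5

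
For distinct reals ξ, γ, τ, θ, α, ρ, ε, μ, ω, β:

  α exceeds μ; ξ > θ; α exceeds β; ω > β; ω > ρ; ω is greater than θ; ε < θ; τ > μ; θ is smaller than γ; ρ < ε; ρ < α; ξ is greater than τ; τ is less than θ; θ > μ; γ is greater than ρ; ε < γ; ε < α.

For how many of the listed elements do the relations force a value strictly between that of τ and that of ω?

Chaining upward from τ reaches: θ, γ, ξ.
Chaining downward from ω reaches: μ, ρ, β, ε, θ.
Strictly between τ and ω are those in both lists: θ — 1 element.

1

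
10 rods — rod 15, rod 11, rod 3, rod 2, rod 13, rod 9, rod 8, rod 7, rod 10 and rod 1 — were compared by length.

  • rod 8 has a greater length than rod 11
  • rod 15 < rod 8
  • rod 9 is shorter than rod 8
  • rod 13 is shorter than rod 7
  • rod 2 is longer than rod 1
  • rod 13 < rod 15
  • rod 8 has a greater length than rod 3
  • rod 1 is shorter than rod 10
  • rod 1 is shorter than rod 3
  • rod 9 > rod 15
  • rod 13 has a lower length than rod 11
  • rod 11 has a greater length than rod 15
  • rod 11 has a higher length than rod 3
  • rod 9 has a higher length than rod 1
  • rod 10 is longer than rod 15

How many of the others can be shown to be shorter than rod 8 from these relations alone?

6

From rod 8 the given relations immediately reach rod 15, rod 9, rod 3, rod 11.
From those, rod 1, rod 13 — 6 in total.
No other element is forced below rod 8 by the given relations, so the count is 6.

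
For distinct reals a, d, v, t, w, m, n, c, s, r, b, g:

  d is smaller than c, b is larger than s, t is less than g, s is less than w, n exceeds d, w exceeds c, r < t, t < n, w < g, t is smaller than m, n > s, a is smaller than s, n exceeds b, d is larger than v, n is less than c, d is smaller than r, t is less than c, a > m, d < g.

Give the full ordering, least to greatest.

v < d < r < t < m < a < s < b < n < c < w < g

Nothing is placed below v, so it is least; from there v < d; d < r; r < t; t < m; m < a; a < s; s < b; b < n; n < c; c < w; w < g, each given directly.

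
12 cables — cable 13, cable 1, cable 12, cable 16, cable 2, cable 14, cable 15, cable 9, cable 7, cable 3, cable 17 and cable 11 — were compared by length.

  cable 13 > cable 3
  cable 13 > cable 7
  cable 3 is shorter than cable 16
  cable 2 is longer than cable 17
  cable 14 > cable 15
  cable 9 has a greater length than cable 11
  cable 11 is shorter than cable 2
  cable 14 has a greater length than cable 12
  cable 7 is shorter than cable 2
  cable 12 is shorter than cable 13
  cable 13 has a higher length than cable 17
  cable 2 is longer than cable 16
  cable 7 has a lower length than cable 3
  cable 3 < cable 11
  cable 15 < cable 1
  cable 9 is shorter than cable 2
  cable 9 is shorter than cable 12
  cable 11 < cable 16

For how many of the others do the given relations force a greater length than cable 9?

The elements the relations force above cable 9 are cable 2, cable 12, cable 13, cable 14 — no chain reaches any other.
That is 4.

4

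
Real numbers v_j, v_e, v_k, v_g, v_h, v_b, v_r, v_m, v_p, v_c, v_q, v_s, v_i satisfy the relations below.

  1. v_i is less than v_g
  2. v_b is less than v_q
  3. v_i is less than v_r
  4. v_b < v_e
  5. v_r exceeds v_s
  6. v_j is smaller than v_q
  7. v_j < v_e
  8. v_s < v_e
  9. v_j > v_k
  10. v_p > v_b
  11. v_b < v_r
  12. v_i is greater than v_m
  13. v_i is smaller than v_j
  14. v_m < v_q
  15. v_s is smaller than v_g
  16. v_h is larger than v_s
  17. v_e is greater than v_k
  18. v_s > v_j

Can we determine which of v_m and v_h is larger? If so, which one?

v_h

v_m < v_i and v_i < v_j give v_m < v_j.
Then v_j < v_s extends the chain to v_s.
Then v_s < v_h extends the chain to v_h.
So v_h is larger.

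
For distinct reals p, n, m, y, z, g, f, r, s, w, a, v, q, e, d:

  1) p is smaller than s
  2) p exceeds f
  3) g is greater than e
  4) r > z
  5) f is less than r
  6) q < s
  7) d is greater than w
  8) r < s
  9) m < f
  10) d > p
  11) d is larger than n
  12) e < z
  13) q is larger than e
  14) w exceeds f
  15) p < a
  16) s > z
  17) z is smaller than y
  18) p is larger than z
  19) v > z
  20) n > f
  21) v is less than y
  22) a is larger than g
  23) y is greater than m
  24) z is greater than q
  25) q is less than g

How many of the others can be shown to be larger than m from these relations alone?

From m the given relations immediately reach f, y.
From those, p, w, r, n — 6 in total.
From those, a, s, d — 9 in total.
Nothing else is reachable above m; 9 in all.

9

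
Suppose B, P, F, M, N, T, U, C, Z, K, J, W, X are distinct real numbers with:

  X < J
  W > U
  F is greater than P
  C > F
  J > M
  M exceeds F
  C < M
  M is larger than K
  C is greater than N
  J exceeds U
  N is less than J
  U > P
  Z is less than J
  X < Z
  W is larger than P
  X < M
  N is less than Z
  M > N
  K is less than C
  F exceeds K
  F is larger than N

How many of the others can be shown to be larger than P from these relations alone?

Directly above P: U, F, W.
One step further: C, M, J (6 so far).
No other element is forced above P by the given relations, so the count is 6.

6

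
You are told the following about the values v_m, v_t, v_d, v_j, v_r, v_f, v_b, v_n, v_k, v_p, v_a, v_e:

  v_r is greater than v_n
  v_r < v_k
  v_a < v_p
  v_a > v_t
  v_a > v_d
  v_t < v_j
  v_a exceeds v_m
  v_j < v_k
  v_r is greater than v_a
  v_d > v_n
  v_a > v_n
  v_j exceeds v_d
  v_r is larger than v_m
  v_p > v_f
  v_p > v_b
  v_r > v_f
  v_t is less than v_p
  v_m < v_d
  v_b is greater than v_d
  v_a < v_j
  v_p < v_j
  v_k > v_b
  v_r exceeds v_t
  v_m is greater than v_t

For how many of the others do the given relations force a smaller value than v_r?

Directly below v_r: v_t, v_f, v_m, v_n, v_a.
One step further: v_d (6 so far).
No other element is forced below v_r by the given relations, so the count is 6.

6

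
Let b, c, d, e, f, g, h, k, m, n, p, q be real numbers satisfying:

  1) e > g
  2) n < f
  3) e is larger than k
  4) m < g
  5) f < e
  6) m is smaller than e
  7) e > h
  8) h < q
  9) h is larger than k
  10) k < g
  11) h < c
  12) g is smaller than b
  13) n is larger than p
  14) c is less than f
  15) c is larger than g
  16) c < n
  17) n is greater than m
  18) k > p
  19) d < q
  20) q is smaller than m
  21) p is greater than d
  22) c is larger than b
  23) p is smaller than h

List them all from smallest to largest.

d < p < k < h < q < m < g < b < c < n < f < e

Each adjacent pair is fixed by a given relation: d < p; p < k; k < h; h < q; q < m; m < g; g < b; b < c; c < n; n < f; f < e. Chaining them end to end gives the full order.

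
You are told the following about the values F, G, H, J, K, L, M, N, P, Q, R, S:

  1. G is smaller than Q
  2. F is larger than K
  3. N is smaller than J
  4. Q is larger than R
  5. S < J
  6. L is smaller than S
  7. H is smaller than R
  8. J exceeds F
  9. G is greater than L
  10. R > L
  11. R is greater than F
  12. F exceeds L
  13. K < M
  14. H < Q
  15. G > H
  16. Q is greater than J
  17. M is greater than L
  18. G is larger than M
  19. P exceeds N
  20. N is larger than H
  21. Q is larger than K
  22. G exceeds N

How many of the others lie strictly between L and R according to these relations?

Chaining upward from L reaches: S, F, M, J, G, Q.
Chaining downward from R reaches: K, H, F.
Strictly between L and R are those in both lists: F — 1 element.

1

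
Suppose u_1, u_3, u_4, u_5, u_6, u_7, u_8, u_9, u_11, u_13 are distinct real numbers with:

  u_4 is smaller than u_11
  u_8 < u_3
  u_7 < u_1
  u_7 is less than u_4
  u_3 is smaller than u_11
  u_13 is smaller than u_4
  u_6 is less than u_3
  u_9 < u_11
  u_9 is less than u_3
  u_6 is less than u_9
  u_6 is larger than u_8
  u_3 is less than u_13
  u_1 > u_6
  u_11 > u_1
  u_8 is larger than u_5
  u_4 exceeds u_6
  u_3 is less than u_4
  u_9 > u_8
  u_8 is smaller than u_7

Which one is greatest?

Chaining downward from u_11: directly below it, u_9, u_3, u_1, u_4; then u_8, u_6, u_7, u_13; then u_5.
That covers every other element, and nothing is given above u_11, so u_11 is the greatest.

u_11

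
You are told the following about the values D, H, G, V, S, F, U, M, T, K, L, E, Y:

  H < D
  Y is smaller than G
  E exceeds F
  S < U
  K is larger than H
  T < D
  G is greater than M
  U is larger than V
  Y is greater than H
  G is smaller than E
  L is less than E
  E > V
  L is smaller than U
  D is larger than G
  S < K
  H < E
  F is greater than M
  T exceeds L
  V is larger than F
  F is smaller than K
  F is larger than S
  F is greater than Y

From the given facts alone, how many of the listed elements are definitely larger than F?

4

The elements the relations force above F are K, V, U, E — no chain reaches any other.
That is 4.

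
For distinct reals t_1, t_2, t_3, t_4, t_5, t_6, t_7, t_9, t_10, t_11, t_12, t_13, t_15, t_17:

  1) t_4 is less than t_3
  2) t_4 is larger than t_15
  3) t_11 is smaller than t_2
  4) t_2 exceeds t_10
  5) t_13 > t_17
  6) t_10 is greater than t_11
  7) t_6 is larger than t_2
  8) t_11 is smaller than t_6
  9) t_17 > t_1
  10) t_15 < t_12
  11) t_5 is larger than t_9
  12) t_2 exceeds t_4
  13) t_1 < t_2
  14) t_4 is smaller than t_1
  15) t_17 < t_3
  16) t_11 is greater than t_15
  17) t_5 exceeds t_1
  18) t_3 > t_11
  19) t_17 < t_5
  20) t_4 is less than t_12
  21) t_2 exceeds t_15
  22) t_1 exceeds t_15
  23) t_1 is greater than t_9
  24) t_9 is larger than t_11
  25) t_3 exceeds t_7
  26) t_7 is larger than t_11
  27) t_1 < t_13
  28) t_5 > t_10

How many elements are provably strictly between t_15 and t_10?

1

The relations place t_15 below t_10. An element lies strictly between them when it is forced above t_15 and also forced below t_10.
Above t_15: {t_11, t_4, t_9, t_1, t_17, t_13, t_7, t_5, t_2, t_6, t_3, t_12}. Below t_10: {t_11}.
Intersection: {t_11} — 1.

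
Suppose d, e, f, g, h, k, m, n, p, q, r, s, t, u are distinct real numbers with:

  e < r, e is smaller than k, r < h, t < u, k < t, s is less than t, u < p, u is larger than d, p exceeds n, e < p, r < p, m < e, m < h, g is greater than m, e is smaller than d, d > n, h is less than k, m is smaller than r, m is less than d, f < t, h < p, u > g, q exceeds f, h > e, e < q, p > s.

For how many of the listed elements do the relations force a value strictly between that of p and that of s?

The relations place s below p. An element lies strictly between them when it is forced above s and also forced below p.
Above s: {t, u}. Below p: {m, f, e, g, r, h, k, n, d, t, u}.
Intersection: {t, u} — 2.

2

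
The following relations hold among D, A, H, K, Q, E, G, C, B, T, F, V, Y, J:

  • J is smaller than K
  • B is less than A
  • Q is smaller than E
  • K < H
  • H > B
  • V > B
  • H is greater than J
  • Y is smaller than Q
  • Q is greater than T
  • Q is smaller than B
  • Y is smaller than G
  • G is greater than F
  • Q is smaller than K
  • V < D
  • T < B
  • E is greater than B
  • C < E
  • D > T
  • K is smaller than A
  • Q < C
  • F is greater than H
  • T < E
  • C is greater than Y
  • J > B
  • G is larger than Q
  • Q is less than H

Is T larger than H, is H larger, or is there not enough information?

T < Q and Q < B give T < B.
With B < J: T < Q < B < J.
Then J < K extends the chain to K.
Then K < H extends the chain to H.
So H is larger.

H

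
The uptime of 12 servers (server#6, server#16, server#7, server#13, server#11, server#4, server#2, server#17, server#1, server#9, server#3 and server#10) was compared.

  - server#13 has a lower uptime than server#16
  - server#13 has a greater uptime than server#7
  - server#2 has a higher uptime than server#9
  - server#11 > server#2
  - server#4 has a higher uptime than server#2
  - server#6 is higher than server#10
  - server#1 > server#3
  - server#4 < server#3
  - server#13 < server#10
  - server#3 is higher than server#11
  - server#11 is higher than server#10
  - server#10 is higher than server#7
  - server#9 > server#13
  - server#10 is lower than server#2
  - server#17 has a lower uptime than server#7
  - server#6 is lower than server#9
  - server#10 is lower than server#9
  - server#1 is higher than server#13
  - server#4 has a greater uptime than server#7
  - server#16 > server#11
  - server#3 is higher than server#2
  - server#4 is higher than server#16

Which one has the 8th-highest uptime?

Piecing the relations together gives one ordering: server#17 < server#7 < server#13 < server#10 < server#6 < server#9 < server#2 < server#11 < server#16 < server#4 < server#3 < server#1.
The 8th largest is server#6.

server#6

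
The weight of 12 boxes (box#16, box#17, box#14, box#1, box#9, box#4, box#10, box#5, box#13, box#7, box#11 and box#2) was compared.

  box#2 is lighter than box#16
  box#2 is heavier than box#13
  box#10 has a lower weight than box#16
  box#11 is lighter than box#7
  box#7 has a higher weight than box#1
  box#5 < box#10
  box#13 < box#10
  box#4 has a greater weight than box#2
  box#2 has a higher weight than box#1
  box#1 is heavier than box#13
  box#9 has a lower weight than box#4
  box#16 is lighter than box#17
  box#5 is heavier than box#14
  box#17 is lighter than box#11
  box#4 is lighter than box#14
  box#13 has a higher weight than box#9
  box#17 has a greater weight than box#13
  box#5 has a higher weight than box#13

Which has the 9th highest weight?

The consecutive relations fix a unique order: box#9 < box#13 < box#1 < box#2 < box#4 < box#14 < box#5 < box#10 < box#16 < box#17 < box#11 < box#7.
Counting 9 from the largest end gives box#2.

box#2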